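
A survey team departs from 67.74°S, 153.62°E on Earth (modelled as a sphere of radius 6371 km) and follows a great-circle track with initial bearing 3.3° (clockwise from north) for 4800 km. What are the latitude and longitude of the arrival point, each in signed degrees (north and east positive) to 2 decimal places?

-24.60°, 156.10°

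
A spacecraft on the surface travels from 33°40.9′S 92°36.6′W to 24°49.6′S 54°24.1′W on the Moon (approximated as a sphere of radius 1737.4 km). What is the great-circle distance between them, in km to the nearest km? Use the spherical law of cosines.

1040 km

In radians: φ₁ = -0.5879, φ₂ = -0.4333, Δλ = 38.208° = 0.6669 rad.
cos c = sin φ₁ sin φ₂ + cos φ₁ cos φ₂ cos Δλ = (-0.5546)(-0.4199) + (0.8321)(0.9076)(0.7858) = 0.82629,
so c = arccos(0.82629) = 0.59831 rad.
Distance = R·c = 1737.4 × 0.5983 ≈ 1040 km.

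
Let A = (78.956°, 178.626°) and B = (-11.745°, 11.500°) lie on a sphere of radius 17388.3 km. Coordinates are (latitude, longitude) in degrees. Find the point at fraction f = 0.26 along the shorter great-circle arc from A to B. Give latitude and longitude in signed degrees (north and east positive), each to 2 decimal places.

71.32°, 19.73°

The central angle between A and B is δ = 1.9634 rad.
With f = 0.26, the slerp weights are sin((1−f)δ)/sin δ = 1.0749 and sin(fδ)/sin δ = 0.5288.
Weighted sum of the unit vectors: (1.0749)·(-0.1915,0.0046,0.9815) + (0.5288)·(0.9594,0.1952,-0.2036) = (0.3015, 0.1082, 0.9473).
Converting back: φ = atan2(z, √(x²+y²)) = 71.32°, λ = atan2(y, x) = 19.73°.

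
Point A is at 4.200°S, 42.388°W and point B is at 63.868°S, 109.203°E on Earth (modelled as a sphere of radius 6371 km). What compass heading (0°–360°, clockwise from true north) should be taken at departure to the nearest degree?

167°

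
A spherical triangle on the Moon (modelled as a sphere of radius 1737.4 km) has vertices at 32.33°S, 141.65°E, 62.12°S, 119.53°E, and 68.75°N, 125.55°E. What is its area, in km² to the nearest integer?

1353130 km²

Side lengths (central angles): a = 2.2853, b = 1.7764, c = 0.5758 rad; semiperimeter s = 2.3188.
By l'Huilier's theorem, tan(E/4) = √[tan(s/2) tan((s−a)/2) tan((s−b)/2) tan((s−c)/2)], giving spherical excess E = 0.4483 rad.
Area = E·R² = 0.4483 × (1737.4)² ≈ 1353130 km².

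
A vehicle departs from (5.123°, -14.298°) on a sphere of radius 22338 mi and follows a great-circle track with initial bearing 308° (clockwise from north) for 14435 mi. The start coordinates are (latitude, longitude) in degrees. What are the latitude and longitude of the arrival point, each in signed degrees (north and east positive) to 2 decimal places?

Angular distance δ = d/R = 14435/22338 = 0.64621 rad; initial bearing θ = 5.3756 rad.
sin φ₂ = sin φ₁ cos δ + cos φ₁ sin δ cos θ = (0.0893)(0.7984) + (0.9960)(0.6022)(0.6157) = 0.4405, so φ₂ = 26.14°.
Δλ = atan2(sin θ sin δ cos φ₁, cos δ − sin φ₁ sin φ₂) = atan2(-0.4726, 0.7590) = -31.909°.
λ₂ = -14.298° − 31.909° = -46.21°.

26.14°, -46.21°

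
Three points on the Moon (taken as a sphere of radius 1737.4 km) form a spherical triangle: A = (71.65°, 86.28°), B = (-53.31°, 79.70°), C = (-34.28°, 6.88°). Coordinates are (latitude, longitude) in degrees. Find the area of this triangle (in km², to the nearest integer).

5274066 km²

Side lengths (central angles): a = 0.9304, b = 2.0792, c = 2.1825 rad; semiperimeter s = 2.5960.
By l'Huilier's theorem, tan(E/4) = √[tan(s/2) tan((s−a)/2) tan((s−b)/2) tan((s−c)/2)], giving spherical excess E = 1.7472 rad.
Area = E·R² = 1.7472 × (1737.4)² ≈ 5274066 km².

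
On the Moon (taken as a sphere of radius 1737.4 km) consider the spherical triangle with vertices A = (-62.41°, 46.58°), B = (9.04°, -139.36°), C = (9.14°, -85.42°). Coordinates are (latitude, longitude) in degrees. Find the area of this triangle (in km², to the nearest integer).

5143479 km²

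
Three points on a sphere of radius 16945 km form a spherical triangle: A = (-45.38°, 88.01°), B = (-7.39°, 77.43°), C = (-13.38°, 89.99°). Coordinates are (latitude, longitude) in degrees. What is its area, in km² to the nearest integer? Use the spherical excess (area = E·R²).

Side lengths (central angles): a = 0.2395, b = 0.5593, c = 0.6821 rad; semiperimeter s = 0.7404.
By l'Huilier's theorem, tan(E/4) = √[tan(s/2) tan((s−a)/2) tan((s−b)/2) tan((s−c)/2)], giving spherical excess E = 0.0649 rad.
Area = E·R² = 0.0649 × (16945)² ≈ 18633265 km².

18633265 km²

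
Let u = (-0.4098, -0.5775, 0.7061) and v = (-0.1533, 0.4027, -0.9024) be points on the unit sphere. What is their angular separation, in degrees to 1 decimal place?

143.8°

u·v = -0.8069; |u| = 1.0000, |v| = 1.0000.
cos θ = (u·v)/(|u||v|) = -0.8069, so θ = 143.8°.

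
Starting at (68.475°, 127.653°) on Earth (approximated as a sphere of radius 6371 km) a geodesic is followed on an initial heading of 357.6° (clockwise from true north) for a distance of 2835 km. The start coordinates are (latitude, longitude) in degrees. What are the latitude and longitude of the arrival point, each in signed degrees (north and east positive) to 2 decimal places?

85.92°, -37.69°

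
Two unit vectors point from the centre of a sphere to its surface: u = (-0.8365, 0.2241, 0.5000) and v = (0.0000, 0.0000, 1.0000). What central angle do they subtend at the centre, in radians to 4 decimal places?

1.0472 rad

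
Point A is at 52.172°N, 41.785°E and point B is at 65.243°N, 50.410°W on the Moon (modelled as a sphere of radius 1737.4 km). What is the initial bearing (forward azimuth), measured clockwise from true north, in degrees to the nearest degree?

With φ₁ = 0.9106, φ₂ = 1.1387, Δλ = -1.6091 rad, the forward-azimuth formula gives
θ = atan2( sin Δλ cos φ₂ , cos φ₁ sin φ₂ − sin φ₁ cos φ₂ cos Δλ ) = atan2(-0.4185, 0.5696) = -36.30°.
Adding 360° brings this into [0°, 360°): 324°.

324°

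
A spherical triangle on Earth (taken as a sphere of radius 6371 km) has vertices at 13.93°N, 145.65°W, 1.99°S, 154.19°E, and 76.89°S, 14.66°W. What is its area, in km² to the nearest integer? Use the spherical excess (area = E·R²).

59416513 km²

Side lengths (central angles): a = 1.7605, b = 1.9594, c = 1.0766 rad; semiperimeter s = 2.3983.
By l'Huilier's theorem, tan(E/4) = √[tan(s/2) tan((s−a)/2) tan((s−b)/2) tan((s−c)/2)], giving spherical excess E = 1.4638 rad.
Area = E·R² = 1.4638 × (6371)² ≈ 59416513 km².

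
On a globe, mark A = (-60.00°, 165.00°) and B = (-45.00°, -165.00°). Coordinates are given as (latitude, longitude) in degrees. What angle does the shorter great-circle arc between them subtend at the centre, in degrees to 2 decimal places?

23.28°

With latitudes φ₁ = -60.000°, φ₂ = -45.000° and longitude difference Δλ = 30.000°:
cos c = sin φ₁ sin φ₂ + cos φ₁ cos φ₂ cos Δλ = (-0.8660)(-0.7071) + (0.5000)(0.7071)(0.8660) = 0.91856,
so c = arccos(0.91856) = 0.40638 rad.
So the angular separation is 23.28°.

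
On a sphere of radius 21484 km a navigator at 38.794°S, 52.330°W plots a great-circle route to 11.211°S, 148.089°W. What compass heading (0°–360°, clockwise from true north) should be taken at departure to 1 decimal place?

With φ₁ = -0.6771, φ₂ = -0.1957, Δλ = -1.6713 rad, the forward-azimuth formula gives
θ = atan2( sin Δλ cos φ₂ , cos φ₁ sin φ₂ − sin φ₁ cos φ₂ cos Δλ ) = atan2(-0.9760, -0.2132) = -102.32°.
Adding 360° brings this into [0°, 360°): 257.7°.

257.7°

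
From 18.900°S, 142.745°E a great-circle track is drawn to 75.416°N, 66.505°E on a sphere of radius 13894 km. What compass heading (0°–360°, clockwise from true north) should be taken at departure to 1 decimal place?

With φ₁ = -0.3299, φ₂ = 1.3163, Δλ = -1.3306 rad, the forward-azimuth formula gives
θ = atan2( sin Δλ cos φ₂ , cos φ₁ sin φ₂ − sin φ₁ cos φ₂ cos Δλ ) = atan2(-0.2446, 0.9350) = -14.66°.
Adding 360° brings this into [0°, 360°): 345.3°.

345.3°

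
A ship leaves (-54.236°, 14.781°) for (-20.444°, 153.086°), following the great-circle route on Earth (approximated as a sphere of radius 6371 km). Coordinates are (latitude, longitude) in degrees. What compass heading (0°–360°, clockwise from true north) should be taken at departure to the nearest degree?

141°

Δλ = 138.305° = 2.4139 rad.
y = sin Δλ · cos φ₂ = (0.6652)(0.9370) = 0.6233
x = cos φ₁ sin φ₂ − sin φ₁ cos φ₂ cos Δλ = (0.5844)(-0.3493) − (-0.8114)(0.9370)(-0.7467) = -0.7719
θ = atan2(y, x) = 141.08°, so the bearing is 141°.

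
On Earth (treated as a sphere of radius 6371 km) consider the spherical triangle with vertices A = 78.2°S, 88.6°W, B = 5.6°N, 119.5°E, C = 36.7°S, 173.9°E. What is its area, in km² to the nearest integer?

Side lengths (central angles): a = 1.1525, b = 0.9721, c = 1.8494 rad; semiperimeter s = 1.9870.
By l'Huilier's theorem, tan(E/4) = √[tan(s/2) tan((s−a)/2) tan((s−b)/2) tan((s−c)/2)], giving spherical excess E = 0.6404 rad.
Area = E·R² = 0.6404 × (6371)² ≈ 25991827 km².

25991827 km²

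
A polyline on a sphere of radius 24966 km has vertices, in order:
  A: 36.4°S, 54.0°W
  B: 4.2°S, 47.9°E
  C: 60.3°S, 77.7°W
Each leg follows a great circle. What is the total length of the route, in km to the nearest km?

Leg A→B: central angle 1.6932 rad, distance 42271.6 km.
Leg B→C: central angle 1.7967 rad, distance 44857.4 km.
Total: 42271.6 + 44857.4 ≈ 87129 km.

87129 km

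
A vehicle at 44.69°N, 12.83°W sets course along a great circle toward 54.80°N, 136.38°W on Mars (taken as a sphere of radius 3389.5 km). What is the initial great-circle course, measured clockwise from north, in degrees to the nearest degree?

329°

With φ₁ = 0.7800, φ₂ = 0.9564, Δλ = -2.1564 rad, the forward-azimuth formula gives
θ = atan2( sin Δλ cos φ₂ , cos φ₁ sin φ₂ − sin φ₁ cos φ₂ cos Δλ ) = atan2(-0.4804, 0.8050) = -30.83°.
Adding 360° brings this into [0°, 360°): 329°.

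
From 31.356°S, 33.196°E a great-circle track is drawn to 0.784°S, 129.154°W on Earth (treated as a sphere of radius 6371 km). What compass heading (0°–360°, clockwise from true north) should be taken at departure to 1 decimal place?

210.9°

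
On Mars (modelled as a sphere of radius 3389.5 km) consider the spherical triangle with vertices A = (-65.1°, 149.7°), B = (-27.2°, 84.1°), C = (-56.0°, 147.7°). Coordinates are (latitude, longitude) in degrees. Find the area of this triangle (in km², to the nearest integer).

910172 km²

Side lengths (central angles): a = 0.9272, b = 0.1597, c = 0.9651 rad; semiperimeter s = 1.0260.
By l'Huilier's theorem, tan(E/4) = √[tan(s/2) tan((s−a)/2) tan((s−b)/2) tan((s−c)/2)], giving spherical excess E = 0.0792 rad.
Area = E·R² = 0.0792 × (3389.5)² ≈ 910172 km².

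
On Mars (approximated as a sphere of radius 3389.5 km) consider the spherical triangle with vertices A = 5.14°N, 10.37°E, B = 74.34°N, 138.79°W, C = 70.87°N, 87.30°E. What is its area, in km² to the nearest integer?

5355215 km²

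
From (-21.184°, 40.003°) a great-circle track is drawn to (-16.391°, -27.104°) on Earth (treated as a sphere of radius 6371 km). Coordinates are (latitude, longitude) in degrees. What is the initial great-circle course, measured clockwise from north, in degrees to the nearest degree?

262°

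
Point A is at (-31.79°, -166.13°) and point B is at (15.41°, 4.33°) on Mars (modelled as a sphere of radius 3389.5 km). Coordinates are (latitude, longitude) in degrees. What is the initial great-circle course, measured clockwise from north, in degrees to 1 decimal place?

With φ₁ = -0.5548, φ₂ = 0.2690, Δλ = 2.9751 rad, the forward-azimuth formula gives
θ = atan2( sin Δλ cos φ₂ , cos φ₁ sin φ₂ − sin φ₁ cos φ₂ cos Δλ ) = atan2(0.1598, -0.2750) = 149.84°.
So the initial bearing is 149.8°.

149.8°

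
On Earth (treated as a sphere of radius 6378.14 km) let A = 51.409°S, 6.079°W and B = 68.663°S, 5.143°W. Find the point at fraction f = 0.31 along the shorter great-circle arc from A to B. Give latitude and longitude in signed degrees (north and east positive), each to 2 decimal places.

-56.76°, -5.88°

The central angle between A and B is δ = 0.3012 rad.
With f = 0.31, the slerp weights are sin((1−f)δ)/sin δ = 0.6955 and sin(fδ)/sin δ = 0.3143.
Weighted sum of the unit vectors: (0.6955)·(0.6202,-0.0661,-0.7816) + (0.3143)·(0.3624,-0.0326,-0.9315) = (0.5453, -0.0562, -0.8364).
Converting back: φ = atan2(z, √(x²+y²)) = -56.76°, λ = atan2(y, x) = -5.88°.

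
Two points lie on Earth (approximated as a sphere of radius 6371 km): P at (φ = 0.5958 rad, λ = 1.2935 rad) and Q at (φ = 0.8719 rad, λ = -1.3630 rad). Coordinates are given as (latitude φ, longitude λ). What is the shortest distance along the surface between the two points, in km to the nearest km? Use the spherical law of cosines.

Let φ₁ = 0.5958 rad, φ₂ = 0.8719 rad, and Δλ = -2.6565 rad.
cos c = sin φ₁ sin φ₂ + cos φ₁ cos φ₂ cos Δλ = (0.5612)(0.7656) + (0.8277)(0.6434)(-0.8846) = -0.04148,
so c = arccos(-0.04148) = 1.61229 rad.
Distance = R·c = 6371 × 1.6123 ≈ 10272 km.

10272 km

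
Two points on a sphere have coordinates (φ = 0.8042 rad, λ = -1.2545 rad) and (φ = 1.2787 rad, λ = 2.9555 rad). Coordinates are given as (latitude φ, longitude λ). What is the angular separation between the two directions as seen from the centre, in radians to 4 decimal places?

0.9353 rad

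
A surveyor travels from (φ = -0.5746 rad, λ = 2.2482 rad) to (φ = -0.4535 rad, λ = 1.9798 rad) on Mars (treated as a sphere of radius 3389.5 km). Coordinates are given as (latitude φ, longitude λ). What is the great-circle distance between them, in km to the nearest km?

891 km

With latitudes φ₁ = -32.922°, φ₂ = -25.984° and longitude difference Δλ = -15.378°:
Haversine: a = sin²(Δφ/2) + cos φ₁ cos φ₂ sin²(Δλ/2) = 0.0037 + (0.8394)(0.8989)(0.0179) = 0.01717.
Central angle c = 2·arcsin(√a) = 0.26282 rad.
Distance = R·c = 3389.5 × 0.2628 ≈ 891 km.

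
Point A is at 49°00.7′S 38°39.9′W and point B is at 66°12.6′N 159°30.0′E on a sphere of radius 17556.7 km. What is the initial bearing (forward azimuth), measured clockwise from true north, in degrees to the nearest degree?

With φ₁ = -0.8554, φ₂ = 1.1556, Δλ = -2.8246 rad, the forward-azimuth formula gives
θ = atan2( sin Δλ cos φ₂ , cos φ₁ sin φ₂ − sin φ₁ cos φ₂ cos Δλ ) = atan2(-0.1258, 0.3109) = -22.03°.
Adding 360° brings this into [0°, 360°): 338°.

338°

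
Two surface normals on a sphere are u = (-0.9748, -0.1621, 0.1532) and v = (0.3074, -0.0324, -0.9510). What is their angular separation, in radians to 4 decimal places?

2.0265 rad

u·v = -0.4401; |u| = 1.0000, |v| = 1.0000.
cos θ = (u·v)/(|u||v|) = -0.4401, so θ = 2.0265 rad.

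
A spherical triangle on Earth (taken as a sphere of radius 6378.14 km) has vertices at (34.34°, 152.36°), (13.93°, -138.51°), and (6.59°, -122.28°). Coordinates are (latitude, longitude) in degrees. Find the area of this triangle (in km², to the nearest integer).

1335630 km²

Side lengths (central angles): a = 0.3065, b = 1.4393, c = 1.1359 rad; semiperimeter s = 1.4409.
By l'Huilier's theorem, tan(E/4) = √[tan(s/2) tan((s−a)/2) tan((s−b)/2) tan((s−c)/2)], giving spherical excess E = 0.0328 rad.
Area = E·R² = 0.0328 × (6378.14)² ≈ 1335630 km².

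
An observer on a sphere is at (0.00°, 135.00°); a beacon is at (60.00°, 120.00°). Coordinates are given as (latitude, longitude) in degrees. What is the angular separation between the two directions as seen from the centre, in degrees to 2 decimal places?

With latitudes φ₁ = 0.000°, φ₂ = 60.000° and longitude difference Δλ = -15.000°:
Haversine: a = sin²(Δφ/2) + cos φ₁ cos φ₂ sin²(Δλ/2) = 0.2500 + (1.0000)(0.5000)(0.0170) = 0.25852.
Central angle c = 2·arcsin(√a) = 1.06676 rad.
So the angular separation is 61.12°.

61.12°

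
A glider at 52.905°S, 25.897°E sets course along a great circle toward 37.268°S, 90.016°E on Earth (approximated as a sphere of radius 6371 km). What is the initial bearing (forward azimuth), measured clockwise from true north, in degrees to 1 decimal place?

97.0°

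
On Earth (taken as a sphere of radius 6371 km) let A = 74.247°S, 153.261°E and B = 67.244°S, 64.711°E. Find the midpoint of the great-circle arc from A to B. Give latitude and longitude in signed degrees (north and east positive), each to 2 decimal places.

-75.76°, 99.29°

Central angle δ = 0.4731 rad. Interpolating on the sphere with fraction f = 0.5:
P = [sin((1−f)δ)·A + sin(fδ)·B] / sin δ = 0.5143·A + 0.5143·B in Cartesian coordinates,
giving P = (-0.0397, 0.2427, -0.9693), i.e. latitude -75.76°, longitude 99.29°.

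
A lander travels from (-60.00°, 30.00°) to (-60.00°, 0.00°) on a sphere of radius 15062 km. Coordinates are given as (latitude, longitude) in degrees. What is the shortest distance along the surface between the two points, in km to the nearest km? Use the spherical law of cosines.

With latitudes φ₁ = -60.000°, φ₂ = -60.000° and longitude difference Δλ = -30.000°:
cos c = sin φ₁ sin φ₂ + cos φ₁ cos φ₂ cos Δλ = (-0.8660)(-0.8660) + (0.5000)(0.5000)(0.8660) = 0.96651,
so c = arccos(0.96651) = 0.25955 rad.
Distance = R·c = 15062 × 0.2595 ≈ 3909 km.

3909 km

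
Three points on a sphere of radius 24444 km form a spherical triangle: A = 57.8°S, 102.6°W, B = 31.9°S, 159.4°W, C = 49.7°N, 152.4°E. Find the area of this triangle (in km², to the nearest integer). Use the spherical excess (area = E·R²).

Side lengths (central angles): a = 1.6078, b = 2.3958, c = 0.8025 rad; semiperimeter s = 2.4031.
By l'Huilier's theorem, tan(E/4) = √[tan(s/2) tan((s−a)/2) tan((s−b)/2) tan((s−c)/2)], giving spherical excess E = 0.2548 rad.
Area = E·R² = 0.2548 × (24444)² ≈ 152220859 km².

152220859 km²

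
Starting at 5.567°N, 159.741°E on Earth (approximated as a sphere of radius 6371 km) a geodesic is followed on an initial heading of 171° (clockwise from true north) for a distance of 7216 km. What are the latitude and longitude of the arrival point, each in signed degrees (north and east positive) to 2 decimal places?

Angular distance δ = d/R = 7216/6371 = 1.13263 rad; initial bearing θ = 2.9845 rad.
sin φ₂ = sin φ₁ cos δ + cos φ₁ sin δ cos θ = (0.0970)(0.4243) + (0.9953)(0.9055)(-0.9877) = -0.8490, so φ₂ = -58.10°.
Δλ = atan2(sin θ sin δ cos φ₁, cos δ − sin φ₁ sin φ₂) = atan2(0.1410, 0.5066) = 15.551°.
λ₂ = 159.741° + 15.551° = 175.29°.

-58.10°, 175.29°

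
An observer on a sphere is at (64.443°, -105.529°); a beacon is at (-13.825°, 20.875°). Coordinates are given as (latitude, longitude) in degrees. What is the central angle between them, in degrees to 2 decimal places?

117.66°

With latitudes φ₁ = 64.443°, φ₂ = -13.825° and longitude difference Δλ = 126.404°:
cos c = sin φ₁ sin φ₂ + cos φ₁ cos φ₂ cos Δλ = (0.9022)(-0.2390) + (0.4314)(0.9710)(-0.5935) = -0.46419,
so c = arccos(-0.46419) = 2.05352 rad.
So the angular separation is 117.66°.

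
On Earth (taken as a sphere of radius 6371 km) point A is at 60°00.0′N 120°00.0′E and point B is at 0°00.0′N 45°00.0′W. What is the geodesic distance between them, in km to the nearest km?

13219 km

In radians: φ₁ = 1.0472, φ₂ = 0.0000, Δλ = -165.000° = -2.8798 rad.
cos c = sin φ₁ sin φ₂ + cos φ₁ cos φ₂ cos Δλ = (0.8660)(0.0000) + (0.5000)(1.0000)(-0.9659) = -0.48296,
so c = arccos(-0.48296) = 2.07483 rad.
Distance = R·c = 6371 × 2.0748 ≈ 13219 km.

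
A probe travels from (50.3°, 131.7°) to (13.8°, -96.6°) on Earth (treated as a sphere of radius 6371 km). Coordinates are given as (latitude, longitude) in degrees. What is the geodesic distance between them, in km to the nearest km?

With latitudes φ₁ = 50.300°, φ₂ = 13.800° and longitude difference Δλ = 131.700°:
cos c = sin φ₁ sin φ₂ + cos φ₁ cos φ₂ cos Δλ = (0.7694)(0.2385) + (0.6388)(0.9711)(-0.6652) = -0.22913,
so c = arccos(-0.22913) = 1.80198 rad.
Distance = R·c = 6371 × 1.8020 ≈ 11480 km.

11480 km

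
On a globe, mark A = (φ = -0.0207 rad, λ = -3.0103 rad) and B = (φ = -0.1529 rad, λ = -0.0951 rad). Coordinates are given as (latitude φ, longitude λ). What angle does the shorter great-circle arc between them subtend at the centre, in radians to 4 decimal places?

2.8569 rad

In radians: φ₁ = -0.0207, φ₂ = -0.1529, Δλ = 167.029° = 2.9152 rad.
cos c = sin φ₁ sin φ₂ + cos φ₁ cos φ₂ cos Δλ = (-0.0207)(-0.1523) + (0.9998)(0.9883)(-0.9745) = -0.95975,
so c = arccos(-0.95975) = 2.85692 rad.
So the angular separation is 2.8569 rad.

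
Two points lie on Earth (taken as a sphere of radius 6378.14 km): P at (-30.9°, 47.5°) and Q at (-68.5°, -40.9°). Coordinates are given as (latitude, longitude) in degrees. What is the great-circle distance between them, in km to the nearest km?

6778 km

Let φ₁ = -0.5393 rad, φ₂ = -1.1956 rad, and Δλ = -1.5429 rad.
cos c = sin φ₁ sin φ₂ + cos φ₁ cos φ₂ cos Δλ = (-0.5135)(-0.9304) + (0.8581)(0.3665)(0.0279) = 0.48659,
so c = arccos(0.48659) = 1.06262 rad.
Distance = R·c = 6378.14 × 1.0626 ≈ 6778 km.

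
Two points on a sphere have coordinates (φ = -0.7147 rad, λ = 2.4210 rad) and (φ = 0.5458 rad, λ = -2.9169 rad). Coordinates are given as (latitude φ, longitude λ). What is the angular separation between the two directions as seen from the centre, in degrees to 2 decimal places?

With latitudes φ₁ = -40.949°, φ₂ = 31.272° and longitude difference Δλ = 54.161°:
Haversine: a = sin²(Δφ/2) + cos φ₁ cos φ₂ sin²(Δλ/2) = 0.3473 + (0.7553)(0.8547)(0.2072) = 0.48112.
Central angle c = 2·arcsin(√a) = 1.53302 rad.
So the angular separation is 87.84°.

87.84°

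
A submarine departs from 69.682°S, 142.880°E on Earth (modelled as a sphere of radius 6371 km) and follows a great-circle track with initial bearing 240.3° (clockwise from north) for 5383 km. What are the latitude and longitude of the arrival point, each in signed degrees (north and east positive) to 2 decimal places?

Angular distance δ = d/R = 5383/6371 = 0.84492 rad; initial bearing θ = 4.1940 rad.
sin φ₂ = sin φ₁ cos δ + cos φ₁ sin δ cos θ = (-0.9378)(0.6638) + (0.3472)(0.7479)(-0.4955) = -0.7512, so φ₂ = -48.69°.
Δλ = atan2(sin θ sin δ cos φ₁, cos δ − sin φ₁ sin φ₂) = atan2(-0.2256, -0.0406) = -100.211°.
λ₂ = 142.880° − 100.211° = 42.67°.

-48.69°, 42.67°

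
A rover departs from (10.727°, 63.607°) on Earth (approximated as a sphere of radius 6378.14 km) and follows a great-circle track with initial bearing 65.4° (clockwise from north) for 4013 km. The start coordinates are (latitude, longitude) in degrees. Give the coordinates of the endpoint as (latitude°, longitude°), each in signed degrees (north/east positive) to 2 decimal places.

23.03°, 99.16°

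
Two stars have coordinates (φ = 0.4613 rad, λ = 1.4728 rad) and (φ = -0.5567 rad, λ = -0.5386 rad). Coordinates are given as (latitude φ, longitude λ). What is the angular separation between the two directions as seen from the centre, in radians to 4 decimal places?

In radians: φ₁ = 0.4613, φ₂ = -0.5567, Δλ = -115.245° = -2.0114 rad.
Haversine: a = sin²(Δφ/2) + cos φ₁ cos φ₂ sin²(Δλ/2) = 0.2375 + (0.8955)(0.8490)(0.7132) = 0.77972.
Central angle c = 2·arcsin(√a) = 2.16450 rad.
So the angular separation is 2.1645 rad.

2.1645 rad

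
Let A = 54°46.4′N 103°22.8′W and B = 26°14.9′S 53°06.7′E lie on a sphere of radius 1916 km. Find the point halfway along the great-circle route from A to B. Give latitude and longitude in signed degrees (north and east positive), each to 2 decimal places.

40.80°, 21.09°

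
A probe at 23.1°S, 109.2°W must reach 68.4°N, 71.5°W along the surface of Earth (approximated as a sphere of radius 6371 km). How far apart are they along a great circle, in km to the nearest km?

10626 km

Let φ₁ = -0.4032 rad, φ₂ = 1.1938 rad, and Δλ = 0.6580 rad.
Haversine: a = sin²(Δφ/2) + cos φ₁ cos φ₂ sin²(Δλ/2) = 0.5131 + (0.9198)(0.3681)(0.1044) = 0.54844.
Central angle c = 2·arcsin(√a) = 1.66782 rad.
Distance = R·c = 6371 × 1.6678 ≈ 10626 km.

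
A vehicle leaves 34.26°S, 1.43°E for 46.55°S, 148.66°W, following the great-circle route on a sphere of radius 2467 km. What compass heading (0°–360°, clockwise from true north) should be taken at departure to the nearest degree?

With φ₁ = -0.5979, φ₂ = -0.8125, Δλ = -2.6196 rad, the forward-azimuth formula gives
θ = atan2( sin Δλ cos φ₂ , cos φ₁ sin φ₂ − sin φ₁ cos φ₂ cos Δλ ) = atan2(-0.3429, -0.9356) = -159.87°.
Adding 360° brings this into [0°, 360°): 200°.

200°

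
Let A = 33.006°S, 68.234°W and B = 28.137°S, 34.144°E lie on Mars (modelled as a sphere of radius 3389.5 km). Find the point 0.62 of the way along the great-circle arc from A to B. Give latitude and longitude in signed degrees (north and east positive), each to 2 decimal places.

-41.72°, -1.68°

Central angle δ = 1.4723 rad. Interpolating on the sphere with fraction f = 0.62:
P = [sin((1−f)δ)·A + sin(fδ)·B] / sin δ = 0.5333·A + 0.7951·B in Cartesian coordinates,
giving P = (0.7461, -0.0218, -0.6655), i.e. latitude -41.72°, longitude -1.68°.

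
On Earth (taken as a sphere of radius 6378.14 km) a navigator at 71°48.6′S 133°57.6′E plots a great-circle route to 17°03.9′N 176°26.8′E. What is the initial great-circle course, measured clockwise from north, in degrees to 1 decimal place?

Δλ = 42.487° = 0.7415 rad.
y = sin Δλ · cos φ₂ = (0.6754)(0.9560) = 0.6457
x = cos φ₁ sin φ₂ − sin φ₁ cos φ₂ cos Δλ = (0.3122)(0.2935) − (-0.9500)(0.9560)(0.7374) = 0.7613
θ = atan2(y, x) = 40.30°, so the bearing is 40.3°.

40.3°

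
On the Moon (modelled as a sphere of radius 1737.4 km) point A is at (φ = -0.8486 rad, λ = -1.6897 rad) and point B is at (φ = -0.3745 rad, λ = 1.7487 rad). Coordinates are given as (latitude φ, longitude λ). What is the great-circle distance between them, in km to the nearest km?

In radians: φ₁ = -0.8486, φ₂ = -0.3745, Δλ = -162.994° = -2.8448 rad.
Haversine: a = sin²(Δφ/2) + cos φ₁ cos φ₂ sin²(Δλ/2) = 0.0551 + (0.6610)(0.9307)(0.9781) = 0.65692.
Central angle c = 2·arcsin(√a) = 1.89002 rad.
Distance = R·c = 1737.4 × 1.8900 ≈ 3284 km.

3284 km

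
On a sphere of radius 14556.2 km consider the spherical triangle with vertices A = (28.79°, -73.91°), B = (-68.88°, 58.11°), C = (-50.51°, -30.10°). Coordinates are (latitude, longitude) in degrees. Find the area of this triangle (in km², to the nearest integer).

26450609 km²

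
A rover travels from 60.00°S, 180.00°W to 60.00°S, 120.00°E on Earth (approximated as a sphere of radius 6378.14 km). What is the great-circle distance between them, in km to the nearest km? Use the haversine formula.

3223 km

With latitudes φ₁ = -60.000°, φ₂ = -60.000° and longitude difference Δλ = -60.000°:
Haversine: a = sin²(Δφ/2) + cos φ₁ cos φ₂ sin²(Δλ/2) = 0.0000 + (0.5000)(0.5000)(0.2500) = 0.06250.
Central angle c = 2·arcsin(√a) = 0.50536 rad.
Distance = R·c = 6378.14 × 0.5054 ≈ 3223 km.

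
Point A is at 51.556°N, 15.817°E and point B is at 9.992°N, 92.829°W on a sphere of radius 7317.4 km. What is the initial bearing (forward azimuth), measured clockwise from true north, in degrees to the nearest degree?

With φ₁ = 0.8998, φ₂ = 0.1744, Δλ = -1.8962 rad, the forward-azimuth formula gives
θ = atan2( sin Δλ cos φ₂ , cos φ₁ sin φ₂ − sin φ₁ cos φ₂ cos Δλ ) = atan2(-0.9331, 0.3545) = -69.20°.
Adding 360° brings this into [0°, 360°): 291°.

291°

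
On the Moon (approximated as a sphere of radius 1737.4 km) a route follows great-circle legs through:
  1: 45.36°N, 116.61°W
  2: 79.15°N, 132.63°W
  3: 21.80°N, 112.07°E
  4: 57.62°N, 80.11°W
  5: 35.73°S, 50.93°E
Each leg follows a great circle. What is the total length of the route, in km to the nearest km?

10568 km

Leg 1→2: central angle 0.5989 rad, distance 1040.6 km.
Leg 2→3: central angle 1.2765 rad, distance 2217.8 km.
Leg 3→4: central angle 1.7441 rad, distance 3030.2 km.
Leg 4→5: central angle 2.4632 rad, distance 4279.6 km.
Total: 1040.6 + 2217.8 + 3030.2 + 4279.6 ≈ 10568 km.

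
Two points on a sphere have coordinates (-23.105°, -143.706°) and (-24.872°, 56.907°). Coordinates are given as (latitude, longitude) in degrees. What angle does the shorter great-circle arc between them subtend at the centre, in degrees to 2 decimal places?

128.03°

In radians: φ₁ = -0.4033, φ₂ = -0.4341, Δλ = -159.387° = -2.7818 rad.
cos c = sin φ₁ sin φ₂ + cos φ₁ cos φ₂ cos Δλ = (-0.3924)(-0.4206) + (0.9198)(0.9072)(-0.9360) = -0.61601,
so c = arccos(-0.61601) = 2.23446 rad.
So the angular separation is 128.03°.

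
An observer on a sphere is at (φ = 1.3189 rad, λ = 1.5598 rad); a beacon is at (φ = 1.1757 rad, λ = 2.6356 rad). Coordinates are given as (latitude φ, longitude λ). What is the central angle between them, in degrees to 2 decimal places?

In radians: φ₁ = 1.3189, φ₂ = 1.1757, Δλ = 61.639° = 1.0758 rad.
Haversine: a = sin²(Δφ/2) + cos φ₁ cos φ₂ sin²(Δλ/2) = 0.0051 + (0.2492)(0.3849)(0.2625) = 0.03030.
Central angle c = 2·arcsin(√a) = 0.34991 rad.
So the angular separation is 20.05°.

20.05°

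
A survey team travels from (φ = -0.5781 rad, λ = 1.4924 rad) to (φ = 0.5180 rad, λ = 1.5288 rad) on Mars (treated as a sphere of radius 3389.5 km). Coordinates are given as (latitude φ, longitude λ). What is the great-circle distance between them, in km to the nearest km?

3717 km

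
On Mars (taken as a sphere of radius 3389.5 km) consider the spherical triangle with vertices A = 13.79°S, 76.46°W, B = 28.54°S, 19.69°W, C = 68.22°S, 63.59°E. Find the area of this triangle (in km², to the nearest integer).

6977399 km²

Side lengths (central angles): a = 1.0681, b = 1.6257, c = 0.9503 rad; semiperimeter s = 1.8221.
By l'Huilier's theorem, tan(E/4) = √[tan(s/2) tan((s−a)/2) tan((s−b)/2) tan((s−c)/2)], giving spherical excess E = 0.6073 rad.
Area = E·R² = 0.6073 × (3389.5)² ≈ 6977399 km².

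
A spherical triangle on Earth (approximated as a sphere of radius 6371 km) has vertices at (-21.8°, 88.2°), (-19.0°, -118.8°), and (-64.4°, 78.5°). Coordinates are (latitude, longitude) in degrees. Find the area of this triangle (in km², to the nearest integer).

27026735 km²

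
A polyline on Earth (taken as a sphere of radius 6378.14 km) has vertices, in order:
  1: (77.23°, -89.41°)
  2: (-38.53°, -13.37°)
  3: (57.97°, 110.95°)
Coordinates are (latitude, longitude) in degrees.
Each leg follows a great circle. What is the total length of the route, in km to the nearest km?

29400 km

Leg 1→2: central angle 2.1722 rad, distance 13854.6 km.
Leg 2→3: central angle 2.4372 rad, distance 15544.9 km.
Total: 13854.6 + 15544.9 ≈ 29400 km.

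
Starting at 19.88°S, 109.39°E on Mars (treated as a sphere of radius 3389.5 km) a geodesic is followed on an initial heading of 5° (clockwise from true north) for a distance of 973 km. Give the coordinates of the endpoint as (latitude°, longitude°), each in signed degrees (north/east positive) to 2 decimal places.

Angular distance δ = d/R = 973/3389.5 = 0.28706 rad; initial bearing θ = 0.0873 rad.
sin φ₂ = sin φ₁ cos δ + cos φ₁ sin δ cos θ = (-0.3401)(0.9591) + (0.9404)(0.2831)(0.9962) = -0.0609, so φ₂ = -3.49°.
Δλ = atan2(sin θ sin δ cos φ₁, cos δ − sin φ₁ sin φ₂) = atan2(0.0232, 0.9384) = 1.417°.
λ₂ = 109.390° + 1.417° = 110.81°.

-3.49°, 110.81°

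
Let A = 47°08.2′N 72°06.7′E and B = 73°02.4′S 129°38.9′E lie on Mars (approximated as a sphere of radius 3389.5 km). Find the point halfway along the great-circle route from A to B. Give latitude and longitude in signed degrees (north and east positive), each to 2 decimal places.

The central angle between A and B is δ = 2.2076 rad.
With f = 0.5, the slerp weights are sin((1−f)δ)/sin δ = 1.1105 and sin(fδ)/sin δ = 1.1105.
Weighted sum of the unit vectors: (1.1105)·(0.2089,0.6474,0.7330) + (1.1105)·(-0.1861,0.2246,-0.9565) = (0.0253, 0.9684, -0.2482).
Converting back: φ = atan2(z, √(x²+y²)) = -14.37°, λ = atan2(y, x) = 88.50°.

-14.37°, 88.50°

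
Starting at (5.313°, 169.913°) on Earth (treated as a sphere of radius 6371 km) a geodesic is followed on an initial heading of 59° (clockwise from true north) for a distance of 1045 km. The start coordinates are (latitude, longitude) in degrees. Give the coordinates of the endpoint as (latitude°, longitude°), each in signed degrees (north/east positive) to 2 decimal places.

Angular distance δ = d/R = 1045/6371 = 0.16402 rad; initial bearing θ = 1.0297 rad.
sin φ₂ = sin φ₁ cos δ + cos φ₁ sin δ cos θ = (0.0926)(0.9866) + (0.9957)(0.1633)(0.5150) = 0.1751, so φ₂ = 10.08°.
Δλ = atan2(sin θ sin δ cos φ₁, cos δ − sin φ₁ sin φ₂) = atan2(0.1394, 0.9704) = 8.173°.
λ₂ = 169.913° + 8.173° = 178.09°.

10.08°, 178.09°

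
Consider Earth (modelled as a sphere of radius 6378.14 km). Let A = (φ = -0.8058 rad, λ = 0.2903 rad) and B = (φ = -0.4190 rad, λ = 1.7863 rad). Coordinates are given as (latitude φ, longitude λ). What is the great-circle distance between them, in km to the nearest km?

In radians: φ₁ = -0.8058, φ₂ = -0.4190, Δλ = 85.714° = 1.4960 rad.
Haversine: a = sin²(Δφ/2) + cos φ₁ cos φ₂ sin²(Δλ/2) = 0.0369 + (0.6925)(0.9135)(0.4626) = 0.32962.
Central angle c = 2·arcsin(√a) = 1.22306 rad.
Distance = R·c = 6378.14 × 1.2231 ≈ 7801 km.

7801 km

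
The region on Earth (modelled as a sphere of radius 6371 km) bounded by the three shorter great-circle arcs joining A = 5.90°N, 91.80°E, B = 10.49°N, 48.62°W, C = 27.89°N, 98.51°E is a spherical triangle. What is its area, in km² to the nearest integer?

36559670 km²

Side lengths (central angles): a = 2.2715, b = 0.3996, c = 2.3966 rad; semiperimeter s = 2.5339.
By l'Huilier's theorem, tan(E/4) = √[tan(s/2) tan((s−a)/2) tan((s−b)/2) tan((s−c)/2)], giving spherical excess E = 0.9007 rad.
Area = E·R² = 0.9007 × (6371)² ≈ 36559670 km².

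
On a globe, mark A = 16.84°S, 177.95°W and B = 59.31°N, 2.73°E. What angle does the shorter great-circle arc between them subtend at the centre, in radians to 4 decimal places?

2.4003 rad

With latitudes φ₁ = -16.840°, φ₂ = 59.310° and longitude difference Δλ = -179.320°:
cos c = sin φ₁ sin φ₂ + cos φ₁ cos φ₂ cos Δλ = (-0.2897)(0.8599) + (0.9571)(0.5104)(-0.9999) = -0.73760,
so c = arccos(-0.73760) = 2.40030 rad.
So the angular separation is 2.4003 rad.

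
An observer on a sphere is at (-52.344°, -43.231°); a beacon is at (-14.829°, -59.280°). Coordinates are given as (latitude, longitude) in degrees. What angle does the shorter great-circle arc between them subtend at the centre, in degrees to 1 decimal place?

39.6°

With latitudes φ₁ = -52.344°, φ₂ = -14.829° and longitude difference Δλ = -16.049°:
cos c = sin φ₁ sin φ₂ + cos φ₁ cos φ₂ cos Δλ = (-0.7917)(-0.2559) + (0.6109)(0.9667)(0.9610) = 0.77018,
so c = arccos(0.77018) = 0.69168 rad.
So the angular separation is 39.6°.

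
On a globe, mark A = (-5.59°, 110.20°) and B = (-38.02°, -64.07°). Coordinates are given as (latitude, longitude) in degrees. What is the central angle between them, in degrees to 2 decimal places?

136.07°

With latitudes φ₁ = -5.590°, φ₂ = -38.020° and longitude difference Δλ = -174.270°:
Haversine: a = sin²(Δφ/2) + cos φ₁ cos φ₂ sin²(Δλ/2) = 0.0780 + (0.9952)(0.7878)(0.9975) = 0.86007.
Central angle c = 2·arcsin(√a) = 2.37479 rad.
So the angular separation is 136.07°.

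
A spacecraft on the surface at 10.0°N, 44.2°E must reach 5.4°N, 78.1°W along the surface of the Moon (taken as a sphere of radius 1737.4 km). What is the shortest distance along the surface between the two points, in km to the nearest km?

In radians: φ₁ = 0.1745, φ₂ = 0.0942, Δλ = -122.300° = -2.1345 rad.
cos c = sin φ₁ sin φ₂ + cos φ₁ cos φ₂ cos Δλ = (0.1736)(0.0941) + (0.9848)(0.9956)(-0.5344) = -0.50756,
so c = arccos(-0.50756) = 2.10314 rad.
Distance = R·c = 1737.4 × 2.1031 ≈ 3654 km.

3654 km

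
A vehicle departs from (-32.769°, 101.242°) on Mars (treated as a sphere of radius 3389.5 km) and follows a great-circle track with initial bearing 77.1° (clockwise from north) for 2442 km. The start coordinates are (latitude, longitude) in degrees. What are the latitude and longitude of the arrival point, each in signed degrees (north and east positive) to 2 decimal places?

Angular distance δ = d/R = 2442/3389.5 = 0.72046 rad; initial bearing θ = 1.3456 rad.
sin φ₂ = sin φ₁ cos δ + cos φ₁ sin δ cos θ = (-0.5413)(0.7515) + (0.8409)(0.6597)(0.2233) = -0.2829, so φ₂ = -16.43°.
Δλ = atan2(sin θ sin δ cos φ₁, cos δ − sin φ₁ sin φ₂) = atan2(0.5407, 0.5984) = 42.103°.
λ₂ = 101.242° + 42.103° = 143.35°.

-16.43°, 143.35°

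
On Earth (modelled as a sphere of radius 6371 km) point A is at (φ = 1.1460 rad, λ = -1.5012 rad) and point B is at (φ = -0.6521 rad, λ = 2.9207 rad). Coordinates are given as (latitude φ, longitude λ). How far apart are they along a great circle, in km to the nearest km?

14488 km

Let φ₁ = 1.1460 rad, φ₂ = -0.6521 rad, and Δλ = -1.8613 rad.
cos c = sin φ₁ sin φ₂ + cos φ₁ cos φ₂ cos Δλ = (0.9111)(-0.6069) + (0.4121)(0.7948)(-0.2864) = -0.64674,
so c = arccos(-0.64674) = 2.27410 rad.
Distance = R·c = 6371 × 2.2741 ≈ 14488 km.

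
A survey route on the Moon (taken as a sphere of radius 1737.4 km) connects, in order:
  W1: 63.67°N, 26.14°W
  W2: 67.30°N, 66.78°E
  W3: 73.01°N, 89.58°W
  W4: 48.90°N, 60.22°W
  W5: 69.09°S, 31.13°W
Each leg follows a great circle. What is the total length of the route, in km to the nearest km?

6708 km

Leg W1→W2: central angle 0.6127 rad, distance 1064.5 km.
Leg W2→W3: central angle 0.6778 rad, distance 1177.6 km.
Leg W3→W4: central angle 0.4776 rad, distance 829.8 km.
Leg W4→W5: central angle 2.0931 rad, distance 3636.6 km.
Total: 1064.5 + 1177.6 + 829.8 + 3636.6 ≈ 6708 km.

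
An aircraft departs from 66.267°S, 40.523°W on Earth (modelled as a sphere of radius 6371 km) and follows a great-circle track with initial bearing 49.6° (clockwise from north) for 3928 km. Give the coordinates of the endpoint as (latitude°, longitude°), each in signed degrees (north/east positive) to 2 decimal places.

-36.59°, -7.27°

Angular distance δ = d/R = 3928/6371 = 0.61654 rad; initial bearing θ = 0.8657 rad.
sin φ₂ = sin φ₁ cos δ + cos φ₁ sin δ cos θ = (-0.9154)(0.8159) + (0.4025)(0.5782)(0.6481) = -0.5961, so φ₂ = -36.59°.
Δλ = atan2(sin θ sin δ cos φ₁, cos δ − sin φ₁ sin φ₂) = atan2(0.1772, 0.2702) = 33.257°.
λ₂ = -40.523° + 33.257° = -7.27°.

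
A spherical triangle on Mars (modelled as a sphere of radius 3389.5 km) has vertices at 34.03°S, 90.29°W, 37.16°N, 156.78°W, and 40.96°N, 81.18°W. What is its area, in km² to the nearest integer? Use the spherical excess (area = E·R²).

9806042 km²

Side lengths (central angles): a = 0.9936, b = 1.3170, c = 1.6454 rad; semiperimeter s = 1.9780.
By l'Huilier's theorem, tan(E/4) = √[tan(s/2) tan((s−a)/2) tan((s−b)/2) tan((s−c)/2)], giving spherical excess E = 0.8535 rad.
Area = E·R² = 0.8535 × (3389.5)² ≈ 9806042 km².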